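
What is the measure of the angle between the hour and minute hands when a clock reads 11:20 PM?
Hour hand position: 11 x 30 + 20 x 0.5 = 340 degrees
Minute hand position: 20 x 6 = 120 degrees
Difference: |340 - 120| = 220 degrees
Since 220 > 180, the smaller angle is 360 - 220 = 140 degrees

Final answer: 140 degrees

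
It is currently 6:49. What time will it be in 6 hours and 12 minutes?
Starting time: 6:49
Adding 12 minutes to 49 minutes: 49 + 12 = 61 minutes = 1 hour and 1 minute
Adding 6 hours: 6 + 6 + 1 (carry) = 13 - 12 = 1
Final time: 1:01

Final answer: 1:01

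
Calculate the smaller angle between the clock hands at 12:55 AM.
Hour hand position: 0 x 30 + 55 x 0.5 = 27.5 degrees
Minute hand position: 55 x 6 = 330 degrees
Difference: |27.5 - 330| = 302.5 degrees
Since 302.5 > 180, the smaller angle is 360 - 302.5 = 57.5 degrees

Final answer: 57.5 degrees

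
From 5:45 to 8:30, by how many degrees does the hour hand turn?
The hour hand moves 0.5 degrees per minute.
Time elapsed: 8:30 - 5:45 = 165 minutes
Angular displacement: 165 x 0.5 = 82.5 degrees

Final answer: 82.5 degrees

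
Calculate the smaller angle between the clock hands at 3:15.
Hour hand position: 3 x 30 + 15 x 0.5 = 97.5 degrees
Minute hand position: 15 x 6 = 90 degrees
Difference: |97.5 - 90| = 7.5 degrees
The angle between the hands is 7.5 degrees

Final answer: 7.5 degrees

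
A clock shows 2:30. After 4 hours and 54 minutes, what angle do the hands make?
First find the time 4 hours and 54 minutes after 2:30.
Total minutes: 2 x 60 + 30 + 4 x 60 + 54 = 444.
444 mod 720 = 444 minutes = 7:24.
Now compute the angle at 7:24:
Hour hand: 7 x 30 + 24 x 0.5 = 222 degrees
Minute hand: 24 x 6 = 144 degrees
Difference: |222 - 144| = 78 degrees
The angle is 78 degrees

Final answer: 78 degrees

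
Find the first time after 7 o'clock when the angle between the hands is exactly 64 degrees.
At t minutes past 7:00, the hour hand is at 30 x 7 + 0.5t degrees and the minute hand is at 6t degrees.
The smaller angle between them is 64 degrees when |30H - 5.5t| = 64 or |30H - 5.5t| = 296.
With H = 7, solve 30 x 7 - 5.5t = +/- target for each target:
  t = (30 x 7 - 64) / 5.5 = 26.55
  t = (30 x 7 + 64) / 5.5 = 49.82
  t = (30 x 7 - 296) / 5.5 = -15.64 (outside (0, 60))
  t = (30 x 7 + 296) / 5.5 = 92 (outside (0, 60))
Valid solutions in (0, 60): {26.55, 49.82} minutes.
The first occurrence is t = 26.55 minutes.
The hands form a 64-degree angle at 26.55 minutes past 7:00.

Final answer: 26.55 minutes past 7:00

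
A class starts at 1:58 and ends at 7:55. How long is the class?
From 1:58 to 7:55:
(7 x 60 + 55) - (1 x 60 + 58) = 475 - 118 = 357 minutes
= 5 hours and 57 minutes

Final answer: 5 hours and 57 minutes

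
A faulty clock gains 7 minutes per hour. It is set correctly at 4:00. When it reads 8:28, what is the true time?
For every 60 true minutes, the faulty clock advances 67 minutes, so 1 faulty-clock minute corresponds to 60/67 true minutes.
From 4:00 to 8:28 on the faulty dial is 268 minutes.
True elapsed: 268 x 60/67 = 240 minutes = 4 hours.
True time: 4:00 + 4 hours = 8:00.

Final answer: 8:00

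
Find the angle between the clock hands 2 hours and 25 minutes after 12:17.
First find the time 2 hours and 25 minutes after 12:17.
Total minutes: 12 x 60 + 17 + 2 x 60 + 25 = 882.
882 mod 720 = 162 minutes = 2:42.
Now compute the angle at 2:42:
Hour hand: 2 x 30 + 42 x 0.5 = 81 degrees
Minute hand: 42 x 6 = 252 degrees
Difference: |81 - 252| = 171 degrees
The angle is 171 degrees

Final answer: 171 degrees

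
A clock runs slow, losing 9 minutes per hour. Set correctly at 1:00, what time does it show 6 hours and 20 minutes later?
For every 60 true minutes, the faulty clock advances 60 - 9 = 51 minutes.
True elapsed: 6 hours and 20 minutes = 380 minutes.
Faulty clock advances: 380 x 51/60 = 323 minutes (drift: 57 minutes behind).
Shown time: 1:00 + 323 minutes = 6:23.

Final answer: 6:23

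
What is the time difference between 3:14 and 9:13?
From 3:14 to 9:13:
(9 x 60 + 13) - (3 x 60 + 14) = 553 - 194 = 359 minutes
= 5 hours and 59 minutes

Final answer: 5 hours and 59 minutes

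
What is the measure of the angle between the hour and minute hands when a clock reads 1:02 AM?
Hour hand position: 1 x 30 + 2 x 0.5 = 31 degrees
Minute hand position: 2 x 6 = 12 degrees
Difference: |31 - 12| = 19 degrees
The angle between the hands is 19 degrees

Final answer: 19 degrees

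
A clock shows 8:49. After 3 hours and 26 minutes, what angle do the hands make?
First find the time 3 hours and 26 minutes after 8:49.
Total minutes: 8 x 60 + 49 + 3 x 60 + 26 = 735.
735 mod 720 = 15 minutes = 12:15.
Now compute the angle at 12:15:
Hour hand: 0 x 30 + 15 x 0.5 = 7.5 degrees
Minute hand: 15 x 6 = 90 degrees
Difference: |7.5 - 90| = 82.5 degrees
The angle is 82.5 degrees

Final answer: 82.5 degrees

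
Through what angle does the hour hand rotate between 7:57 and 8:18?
The hour hand moves 0.5 degrees per minute.
Time elapsed: 8:18 - 7:57 = 21 minutes
Angular displacement: 21 x 0.5 = 10.5 degrees

Final answer: 10.5 degrees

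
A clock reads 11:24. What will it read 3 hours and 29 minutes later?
Starting time: 11:24
Adding 29 minutes to 24 minutes: 24 + 29 = 53 minutes
Adding 3 hours: 11 + 3 = 14 - 12 = 2
Final time: 2:53

Final answer: 2:53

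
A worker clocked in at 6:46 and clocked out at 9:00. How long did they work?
From 6:46 to 9:00:
(9 x 60 + 0) - (6 x 60 + 46) = 540 - 406 = 134 minutes
= 2 hours and 14 minutes

Final answer: 2 hours and 14 minutes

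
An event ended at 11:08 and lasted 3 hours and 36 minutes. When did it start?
Starting time: 11:08 = 668 total minutes past 12:00
Subtracting: 3 hours and 36 minutes = 216 minutes
668 - 216 = 452 minutes
= 7 hours and 32 minutes past 12:00 = 7:32

Final answer: 7:32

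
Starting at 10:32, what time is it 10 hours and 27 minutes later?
Starting time: 10:32
Adding 27 minutes to 32 minutes: 32 + 27 = 59 minutes
Adding 10 hours: 10 + 10 = 20 - 12 = 8
Final time: 8:59

Final answer: 8:59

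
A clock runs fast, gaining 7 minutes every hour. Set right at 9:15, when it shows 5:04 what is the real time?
For every 60 true minutes, the faulty clock advances 67 minutes, so 1 faulty-clock minute corresponds to 60/67 true minutes.
From 9:15 to 5:04 on the faulty dial is 469 minutes.
True elapsed: 469 x 60/67 = 420 minutes = 7 hours.
True time: 9:15 + 7 hours = 4:15.

Final answer: 4:15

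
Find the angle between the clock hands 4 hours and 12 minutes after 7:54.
First find the time 4 hours and 12 minutes after 7:54.
Total minutes: 7 x 60 + 54 + 4 x 60 + 12 = 726.
726 mod 720 = 6 minutes = 12:06.
Now compute the angle at 12:06:
Hour hand: 0 x 30 + 6 x 0.5 = 3 degrees
Minute hand: 6 x 6 = 36 degrees
Difference: |3 - 36| = 33 degrees
The angle is 33 degrees

Final answer: 33 degrees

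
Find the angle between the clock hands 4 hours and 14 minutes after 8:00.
First find the time 4 hours and 14 minutes after 8:00.
Total minutes: 8 x 60 + 0 + 4 x 60 + 14 = 734.
734 mod 720 = 14 minutes = 12:14.
Now compute the angle at 12:14:
Hour hand: 0 x 30 + 14 x 0.5 = 7 degrees
Minute hand: 14 x 6 = 84 degrees
Difference: |7 - 84| = 77 degrees
The angle is 77 degrees

Final answer: 77 degrees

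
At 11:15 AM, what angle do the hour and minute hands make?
Hour hand position: 11 x 30 + 15 x 0.5 = 337.5 degrees
Minute hand position: 15 x 6 = 90 degrees
Difference: |337.5 - 90| = 247.5 degrees
Since 247.5 > 180, the smaller angle is 360 - 247.5 = 112.5 degrees

Final answer: 112.5 degrees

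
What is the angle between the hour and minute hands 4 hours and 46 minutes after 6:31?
First find the time 4 hours and 46 minutes after 6:31.
Total minutes: 6 x 60 + 31 + 4 x 60 + 46 = 677.
677 mod 720 = 677 minutes = 11:17.
Now compute the angle at 11:17:
Hour hand: 11 x 30 + 17 x 0.5 = 338.5 degrees
Minute hand: 17 x 6 = 102 degrees
Difference: |338.5 - 102| = 236.5 degrees
Smaller angle: 360 - 236.5 = 123.5 degrees

Final answer: 123.5 degrees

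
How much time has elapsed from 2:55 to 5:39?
From 2:55 to 5:39:
(5 x 60 + 39) - (2 x 60 + 55) = 339 - 175 = 164 minutes
= 2 hours and 44 minutes

Final answer: 2 hours and 44 minutes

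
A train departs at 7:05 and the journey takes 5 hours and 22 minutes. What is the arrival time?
Starting time: 7:05
Adding 22 minutes to 5 minutes: 5 + 22 = 27 minutes
Adding 5 hours: 7 + 5 = 12
Final time: 12:27

Final answer: 12:27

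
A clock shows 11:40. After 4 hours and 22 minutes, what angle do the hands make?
First find the time 4 hours and 22 minutes after 11:40.
Total minutes: 11 x 60 + 40 + 4 x 60 + 22 = 962.
962 mod 720 = 242 minutes = 4:02.
Now compute the angle at 4:02:
Hour hand: 4 x 30 + 2 x 0.5 = 121 degrees
Minute hand: 2 x 6 = 12 degrees
Difference: |121 - 12| = 109 degrees
The angle is 109 degrees

Final answer: 109 degrees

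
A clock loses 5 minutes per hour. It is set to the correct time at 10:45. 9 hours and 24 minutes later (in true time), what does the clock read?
For every 60 true minutes, the faulty clock advances 60 - 5 = 55 minutes.
True elapsed: 9 hours and 24 minutes = 564 minutes.
Faulty clock advances: 564 x 55/60 = 517 minutes (drift: 47 minutes behind).
Shown time: 10:45 + 517 minutes = 7:22.

Final answer: 7:22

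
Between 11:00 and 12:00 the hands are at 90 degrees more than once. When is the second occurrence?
At t minutes past 11:00, the hour hand is at 30 x 11 + 0.5t degrees and the minute hand is at 6t degrees.
The smaller angle between them is 90 degrees when |30H - 5.5t| = 90 or |30H - 5.5t| = 270.
With H = 11, solve 30 x 11 - 5.5t = +/- target for each target:
  t = (30 x 11 - 90) / 5.5 = 43.64
  t = (30 x 11 + 90) / 5.5 = 76.36 (outside (0, 60))
  t = (30 x 11 - 270) / 5.5 = 10.91
  t = (30 x 11 + 270) / 5.5 = 109.09 (outside (0, 60))
Valid solutions in (0, 60): {10.91, 43.64} minutes.
The second occurrence is t = 43.64 minutes.
The hands form a 90-degree angle at 43.64 minutes past 11:00.

Final answer: 43.64 minutes past 11:00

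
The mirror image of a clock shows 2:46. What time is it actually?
Reflection across the vertical (12-6) axis maps a hand at angle A degrees to (360 - A) degrees, which sends a reading of T minutes past 12:00 to (720 - T) minutes past 12:00.
Mirror reads 2:46 = 166 minutes past 12:00.
Actual time: (720 - 166) mod 720 = 554 minutes = 9:14.

Final answer: 9:14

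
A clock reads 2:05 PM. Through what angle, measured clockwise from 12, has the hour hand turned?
The hour hand moves 30 degrees per hour and 0.5 degrees per minute.
At 2:05: (2) x 30 + 5 x 0.5 = 60 + 2.5 = 62.5 degrees

Final answer: 62.5 degrees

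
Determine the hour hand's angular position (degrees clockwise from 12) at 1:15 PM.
The hour hand moves 30 degrees per hour and 0.5 degrees per minute.
At 1:15: (1) x 30 + 15 x 0.5 = 30 + 7.5 = 37.5 degrees

Final answer: 37.5 degrees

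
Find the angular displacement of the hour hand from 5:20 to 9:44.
The hour hand moves 0.5 degrees per minute.
Time elapsed: 9:44 - 5:20 = 264 minutes
Angular displacement: 264 x 0.5 = 132 degrees

Final answer: 132 degrees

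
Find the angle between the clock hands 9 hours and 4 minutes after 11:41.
First find the time 9 hours and 4 minutes after 11:41.
Total minutes: 11 x 60 + 41 + 9 x 60 + 4 = 1245.
1245 mod 720 = 525 minutes = 8:45.
Now compute the angle at 8:45:
Hour hand: 8 x 30 + 45 x 0.5 = 262.5 degrees
Minute hand: 45 x 6 = 270 degrees
Difference: |262.5 - 270| = 7.5 degrees
The angle is 7.5 degrees

Final answer: 7.5 degrees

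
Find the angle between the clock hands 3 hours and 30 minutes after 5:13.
First find the time 3 hours and 30 minutes after 5:13.
Total minutes: 5 x 60 + 13 + 3 x 60 + 30 = 523.
523 mod 720 = 523 minutes = 8:43.
Now compute the angle at 8:43:
Hour hand: 8 x 30 + 43 x 0.5 = 261.5 degrees
Minute hand: 43 x 6 = 258 degrees
Difference: |261.5 - 258| = 3.5 degrees
The angle is 3.5 degrees

Final answer: 3.5 degrees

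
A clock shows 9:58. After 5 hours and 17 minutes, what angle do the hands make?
First find the time 5 hours and 17 minutes after 9:58.
Total minutes: 9 x 60 + 58 + 5 x 60 + 17 = 915.
915 mod 720 = 195 minutes = 3:15.
Now compute the angle at 3:15:
Hour hand: 3 x 30 + 15 x 0.5 = 97.5 degrees
Minute hand: 15 x 6 = 90 degrees
Difference: |97.5 - 90| = 7.5 degrees
The angle is 7.5 degrees

Final answer: 7.5 degrees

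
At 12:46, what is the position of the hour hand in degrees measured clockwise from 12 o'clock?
The hour hand moves 30 degrees per hour and 0.5 degrees per minute.
At 12:46: (0) x 30 + 46 x 0.5 = 0 + 23 = 23 degrees

Final answer: 23 degrees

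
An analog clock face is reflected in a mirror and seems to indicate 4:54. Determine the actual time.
Reflection across the vertical (12-6) axis maps a hand at angle A degrees to (360 - A) degrees, which sends a reading of T minutes past 12:00 to (720 - T) minutes past 12:00.
Mirror reads 4:54 = 294 minutes past 12:00.
Actual time: (720 - 294) mod 720 = 426 minutes = 7:06.

Final answer: 7:06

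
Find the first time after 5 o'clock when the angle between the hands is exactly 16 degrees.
At t minutes past 5:00, the hour hand is at 30 x 5 + 0.5t degrees and the minute hand is at 6t degrees.
The smaller angle between them is 16 degrees when |30H - 5.5t| = 16 or |30H - 5.5t| = 344.
With H = 5, solve 30 x 5 - 5.5t = +/- target for each target:
  t = (30 x 5 - 16) / 5.5 = 24.36
  t = (30 x 5 + 16) / 5.5 = 30.18
  t = (30 x 5 - 344) / 5.5 = -35.27 (outside (0, 60))
  t = (30 x 5 + 344) / 5.5 = 89.82 (outside (0, 60))
Valid solutions in (0, 60): {24.36, 30.18} minutes.
The first occurrence is t = 24.36 minutes.
The hands form a 16-degree angle at 24.36 minutes past 5:00.

Final answer: 24.36 minutes past 5:00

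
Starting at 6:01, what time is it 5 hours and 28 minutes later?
Starting time: 6:01
Adding 28 minutes to 1 minute: 1 + 28 = 29 minutes
Adding 5 hours: 6 + 5 = 11
Final time: 11:29

Final answer: 11:29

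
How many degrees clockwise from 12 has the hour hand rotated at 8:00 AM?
The hour hand moves 30 degrees per hour and 0.5 degrees per minute.
At 8:00: (8) x 30 + 0 x 0.5 = 240 + 0 = 240 degrees

Final answer: 240 degrees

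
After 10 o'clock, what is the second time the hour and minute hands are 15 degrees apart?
At t minutes past 10:00, the hour hand is at 30 x 10 + 0.5t degrees and the minute hand is at 6t degrees.
The smaller angle between them is 15 degrees when |30H - 5.5t| = 15 or |30H - 5.5t| = 345.
With H = 10, solve 30 x 10 - 5.5t = +/- target for each target:
  t = (30 x 10 - 15) / 5.5 = 51.82
  t = (30 x 10 + 15) / 5.5 = 57.27
  t = (30 x 10 - 345) / 5.5 = -8.18 (outside (0, 60))
  t = (30 x 10 + 345) / 5.5 = 117.27 (outside (0, 60))
Valid solutions in (0, 60): {51.82, 57.27} minutes.
The second occurrence is t = 57.27 minutes.
The hands form a 15-degree angle at 57.27 minutes past 10:00.

Final answer: 57.27 minutes past 10:00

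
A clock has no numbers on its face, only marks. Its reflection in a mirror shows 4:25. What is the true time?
Reflection across the vertical (12-6) axis maps a hand at angle A degrees to (360 - A) degrees, which sends a reading of T minutes past 12:00 to (720 - T) minutes past 12:00.
Mirror reads 4:25 = 265 minutes past 12:00.
Actual time: (720 - 265) mod 720 = 455 minutes = 7:35.

Final answer: 7:35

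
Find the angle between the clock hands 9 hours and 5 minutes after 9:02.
First find the time 9 hours and 5 minutes after 9:02.
Total minutes: 9 x 60 + 2 + 9 x 60 + 5 = 1087.
1087 mod 720 = 367 minutes = 6:07.
Now compute the angle at 6:07:
Hour hand: 6 x 30 + 7 x 0.5 = 183.5 degrees
Minute hand: 7 x 6 = 42 degrees
Difference: |183.5 - 42| = 141.5 degrees
The angle is 141.5 degrees

Final answer: 141.5 degrees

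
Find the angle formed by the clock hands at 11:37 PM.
Hour hand position: 11 x 30 + 37 x 0.5 = 348.5 degrees
Minute hand position: 37 x 6 = 222 degrees
Difference: |348.5 - 222| = 126.5 degrees
The angle between the hands is 126.5 degrees

Final answer: 126.5 degrees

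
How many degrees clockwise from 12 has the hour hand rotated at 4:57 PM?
The hour hand moves 30 degrees per hour and 0.5 degrees per minute.
At 4:57: (4) x 30 + 57 x 0.5 = 120 + 28.5 = 148.5 degrees

Final answer: 148.5 degrees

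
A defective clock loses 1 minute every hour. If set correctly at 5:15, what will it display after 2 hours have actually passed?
For every 60 true minutes, the faulty clock advances 60 - 1 = 59 minutes.
True elapsed: 2 hours = 120 minutes.
Faulty clock advances: 120 x 59/60 = 118 minutes (drift: 2 minutes behind).
Shown time: 5:15 + 118 minutes = 7:13.

Final answer: 7:13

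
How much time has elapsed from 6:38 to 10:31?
From 6:38 to 10:31:
(10 x 60 + 31) - (6 x 60 + 38) = 631 - 398 = 233 minutes
= 3 hours and 53 minutes

Final answer: 3 hours and 53 minutes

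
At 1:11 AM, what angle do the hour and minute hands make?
Hour hand position: 1 x 30 + 11 x 0.5 = 35.5 degrees
Minute hand position: 11 x 6 = 66 degrees
Difference: |35.5 - 66| = 30.5 degrees
The angle between the hands is 30.5 degrees

Final answer: 30.5 degrees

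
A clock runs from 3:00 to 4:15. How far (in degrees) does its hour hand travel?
The hour hand moves 0.5 degrees per minute.
Time elapsed: 4:15 - 3:00 = 75 minutes
Angular displacement: 75 x 0.5 = 37.5 degrees

Final answer: 37.5 degrees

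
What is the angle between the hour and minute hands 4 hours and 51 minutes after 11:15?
First find the time 4 hours and 51 minutes after 11:15.
Total minutes: 11 x 60 + 15 + 4 x 60 + 51 = 966.
966 mod 720 = 246 minutes = 4:06.
Now compute the angle at 4:06:
Hour hand: 4 x 30 + 6 x 0.5 = 123 degrees
Minute hand: 6 x 6 = 36 degrees
Difference: |123 - 36| = 87 degrees
The angle is 87 degrees

Final answer: 87 degrees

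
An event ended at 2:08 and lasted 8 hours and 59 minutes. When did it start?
Starting time: 2:08 = 128 total minutes past 12:00
Subtracting: 8 hours and 59 minutes = 539 minutes
128 - 539 = -411 (negative, add 12 hours = 720) = 309 minutes
= 5 hours and 9 minutes past 12:00 = 5:09

Final answer: 5:09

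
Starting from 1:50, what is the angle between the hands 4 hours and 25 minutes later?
First find the time 4 hours and 25 minutes after 1:50.
Total minutes: 1 x 60 + 50 + 4 x 60 + 25 = 375.
375 mod 720 = 375 minutes = 6:15.
Now compute the angle at 6:15:
Hour hand: 6 x 30 + 15 x 0.5 = 187.5 degrees
Minute hand: 15 x 6 = 90 degrees
Difference: |187.5 - 90| = 97.5 degrees
The angle is 97.5 degrees

Final answer: 97.5 degrees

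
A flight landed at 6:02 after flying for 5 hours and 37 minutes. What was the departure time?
Starting time: 6:02 = 362 total minutes past 12:00
Subtracting: 5 hours and 37 minutes = 337 minutes
362 - 337 = 25 minutes
= 25 minutes past 12:00 = 12:25

Final answer: 12:25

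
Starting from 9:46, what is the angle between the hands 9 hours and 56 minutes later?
First find the time 9 hours and 56 minutes after 9:46.
Total minutes: 9 x 60 + 46 + 9 x 60 + 56 = 1182.
1182 mod 720 = 462 minutes = 7:42.
Now compute the angle at 7:42:
Hour hand: 7 x 30 + 42 x 0.5 = 231 degrees
Minute hand: 42 x 6 = 252 degrees
Difference: |231 - 252| = 21 degrees
The angle is 21 degrees

Final answer: 21 degrees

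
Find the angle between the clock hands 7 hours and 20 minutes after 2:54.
First find the time 7 hours and 20 minutes after 2:54.
Total minutes: 2 x 60 + 54 + 7 x 60 + 20 = 614.
614 mod 720 = 614 minutes = 10:14.
Now compute the angle at 10:14:
Hour hand: 10 x 30 + 14 x 0.5 = 307 degrees
Minute hand: 14 x 6 = 84 degrees
Difference: |307 - 84| = 223 degrees
Smaller angle: 360 - 223 = 137 degrees

Final answer: 137 degrees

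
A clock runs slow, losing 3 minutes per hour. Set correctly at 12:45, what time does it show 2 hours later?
For every 60 true minutes, the faulty clock advances 60 - 3 = 57 minutes.
True elapsed: 2 hours = 120 minutes.
Faulty clock advances: 120 x 57/60 = 114 minutes (drift: 6 minutes behind).
Shown time: 12:45 + 114 minutes = 2:39.

Final answer: 2:39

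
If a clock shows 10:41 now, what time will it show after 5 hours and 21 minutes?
Starting time: 10:41
Adding 21 minutes to 41 minutes: 41 + 21 = 62 minutes = 1 hour and 2 minutes
Adding 5 hours: 10 + 5 + 1 (carry) = 16 - 12 = 4
Final time: 4:02

Final answer: 4:02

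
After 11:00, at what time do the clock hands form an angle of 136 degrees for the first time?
At t minutes past 11:00, the hour hand is at 30 x 11 + 0.5t degrees and the minute hand is at 6t degrees.
The smaller angle between them is 136 degrees when |30H - 5.5t| = 136 or |30H - 5.5t| = 224.
With H = 11, solve 30 x 11 - 5.5t = +/- target for each target:
  t = (30 x 11 - 136) / 5.5 = 35.27
  t = (30 x 11 + 136) / 5.5 = 84.73 (outside (0, 60))
  t = (30 x 11 - 224) / 5.5 = 19.27
  t = (30 x 11 + 224) / 5.5 = 100.73 (outside (0, 60))
Valid solutions in (0, 60): {19.27, 35.27} minutes.
The first occurrence is t = 19.27 minutes.
The hands form a 136-degree angle at 19.27 minutes past 11:00.

Final answer: 19.27 minutes past 11:00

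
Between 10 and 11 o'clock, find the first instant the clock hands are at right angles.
At t minutes past 10:00, the hour hand is at 30 x 10 + 0.5t degrees and the minute hand is at 6t degrees.
The smaller angle between them is 90 degrees when |30H - 5.5t| = 90 or |30H - 5.5t| = 270.
With H = 10, solve 30 x 10 - 5.5t = +/- target for each target:
  t = (30 x 10 - 90) / 5.5 = 38.18
  t = (30 x 10 + 90) / 5.5 = 70.91 (outside (0, 60))
  t = (30 x 10 - 270) / 5.5 = 5.45
  t = (30 x 10 + 270) / 5.5 = 103.64 (outside (0, 60))
Valid solutions in (0, 60): {5.45, 38.18} minutes.
First occurrence: t = 5.45 minutes.
The hands are at right angles at 5.45 minutes past 10:00.

Final answer: 5.45 minutes past 10:00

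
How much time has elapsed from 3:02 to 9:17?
From 3:02 to 9:17:
(9 x 60 + 17) - (3 x 60 + 2) = 557 - 182 = 375 minutes
= 6 hours and 15 minutes

Final answer: 6 hours and 15 minutes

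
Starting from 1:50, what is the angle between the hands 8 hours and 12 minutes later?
First find the time 8 hours and 12 minutes after 1:50.
Total minutes: 1 x 60 + 50 + 8 x 60 + 12 = 602.
602 mod 720 = 602 minutes = 10:02.
Now compute the angle at 10:02:
Hour hand: 10 x 30 + 2 x 0.5 = 301 degrees
Minute hand: 2 x 6 = 12 degrees
Difference: |301 - 12| = 289 degrees
Smaller angle: 360 - 289 = 71 degrees

Final answer: 71 degrees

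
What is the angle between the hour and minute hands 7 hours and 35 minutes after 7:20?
First find the time 7 hours and 35 minutes after 7:20.
Total minutes: 7 x 60 + 20 + 7 x 60 + 35 = 895.
895 mod 720 = 175 minutes = 2:55.
Now compute the angle at 2:55:
Hour hand: 2 x 30 + 55 x 0.5 = 87.5 degrees
Minute hand: 55 x 6 = 330 degrees
Difference: |87.5 - 330| = 242.5 degrees
Smaller angle: 360 - 242.5 = 117.5 degrees

Final answer: 117.5 degrees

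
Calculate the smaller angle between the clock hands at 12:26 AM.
Hour hand position: 0 x 30 + 26 x 0.5 = 13 degrees
Minute hand position: 26 x 6 = 156 degrees
Difference: |13 - 156| = 143 degrees
The angle between the hands is 143 degrees

Final answer: 143 degrees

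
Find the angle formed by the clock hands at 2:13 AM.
Hour hand position: 2 x 30 + 13 x 0.5 = 66.5 degrees
Minute hand position: 13 x 6 = 78 degrees
Difference: |66.5 - 78| = 11.5 degrees
The angle between the hands is 11.5 degrees

Final answer: 11.5 degrees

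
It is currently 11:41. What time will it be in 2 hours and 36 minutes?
Starting time: 11:41
Adding 36 minutes to 41 minutes: 41 + 36 = 77 minutes = 1 hour and 17 minutes
Adding 2 hours: 11 + 2 + 1 (carry) = 14 - 12 = 2
Final time: 2:17

Final answer: 2:17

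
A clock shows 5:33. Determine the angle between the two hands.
Hour hand position: 5 x 30 + 33 x 0.5 = 166.5 degrees
Minute hand position: 33 x 6 = 198 degrees
Difference: |166.5 - 198| = 31.5 degrees
The angle between the hands is 31.5 degrees

Final answer: 31.5 degrees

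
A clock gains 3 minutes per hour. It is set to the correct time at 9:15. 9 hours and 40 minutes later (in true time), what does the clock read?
For every 60 true minutes, the faulty clock advances 60 + 3 = 63 minutes.
True elapsed: 9 hours and 40 minutes = 580 minutes.
Faulty clock advances: 580 x 63/60 = 609 minutes (drift: 29 minutes ahead).
Shown time: 9:15 + 609 minutes = 7:24.

Final answer: 7:24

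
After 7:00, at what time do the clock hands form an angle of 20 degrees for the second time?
At t minutes past 7:00, the hour hand is at 30 x 7 + 0.5t degrees and the minute hand is at 6t degrees.
The smaller angle between them is 20 degrees when |30H - 5.5t| = 20 or |30H - 5.5t| = 340.
With H = 7, solve 30 x 7 - 5.5t = +/- target for each target:
  t = (30 x 7 - 20) / 5.5 = 34.55
  t = (30 x 7 + 20) / 5.5 = 41.82
  t = (30 x 7 - 340) / 5.5 = -23.64 (outside (0, 60))
  t = (30 x 7 + 340) / 5.5 = 100 (outside (0, 60))
Valid solutions in (0, 60): {34.55, 41.82} minutes.
The second occurrence is t = 41.82 minutes.
The hands form a 20-degree angle at 41.82 minutes past 7:00.

Final answer: 41.82 minutes past 7:00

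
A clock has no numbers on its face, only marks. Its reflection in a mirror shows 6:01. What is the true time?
Reflection across the vertical (12-6) axis maps a hand at angle A degrees to (360 - A) degrees, which sends a reading of T minutes past 12:00 to (720 - T) minutes past 12:00.
Mirror reads 6:01 = 361 minutes past 12:00.
Actual time: (720 - 361) mod 720 = 359 minutes = 5:59.

Final answer: 5:59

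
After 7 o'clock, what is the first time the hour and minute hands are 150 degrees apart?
At t minutes past 7:00, the hour hand is at 30 x 7 + 0.5t degrees and the minute hand is at 6t degrees.
The smaller angle between them is 150 degrees when |30H - 5.5t| = 150 or |30H - 5.5t| = 210.
With H = 7, solve 30 x 7 - 5.5t = +/- target for each target:
  t = (30 x 7 - 150) / 5.5 = 10.91
  t = (30 x 7 + 150) / 5.5 = 65.45 (outside (0, 60))
  t = (30 x 7 - 210) / 5.5 = 0 (outside (0, 60))
  t = (30 x 7 + 210) / 5.5 = 76.36 (outside (0, 60))
Valid solutions in (0, 60): {10.91} minutes.
The first occurrence is t = 10.91 minutes.
The hands form a 150-degree angle at 10.91 minutes past 7:00.

Final answer: 10.91 minutes past 7:00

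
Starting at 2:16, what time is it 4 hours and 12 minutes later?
Starting time: 2:16
Adding 12 minutes to 16 minutes: 16 + 12 = 28 minutes
Adding 4 hours: 2 + 4 = 6
Final time: 6:28

Final answer: 6:28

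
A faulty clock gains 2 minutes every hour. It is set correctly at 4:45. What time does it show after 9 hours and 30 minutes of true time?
For every 60 true minutes, the faulty clock advances 60 + 2 = 62 minutes.
True elapsed: 9 hours and 30 minutes = 570 minutes.
Faulty clock advances: 570 x 62/60 = 589 minutes (drift: 19 minutes ahead).
Shown time: 4:45 + 589 minutes = 2:34.

Final answer: 2:34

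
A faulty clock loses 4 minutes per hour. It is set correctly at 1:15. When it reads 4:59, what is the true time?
For every 60 true minutes, the faulty clock advances 56 minutes, so 1 faulty-clock minute corresponds to 60/56 true minutes.
From 1:15 to 4:59 on the faulty dial is 224 minutes.
True elapsed: 224 x 60/56 = 240 minutes = 4 hours.
True time: 1:15 + 4 hours = 5:15.

Final answer: 5:15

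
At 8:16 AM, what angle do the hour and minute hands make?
Hour hand position: 8 x 30 + 16 x 0.5 = 248 degrees
Minute hand position: 16 x 6 = 96 degrees
Difference: |248 - 96| = 152 degrees
The angle between the hands is 152 degrees

Final answer: 152 degrees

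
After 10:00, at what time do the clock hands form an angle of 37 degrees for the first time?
At t minutes past 10:00, the hour hand is at 30 x 10 + 0.5t degrees and the minute hand is at 6t degrees.
The smaller angle between them is 37 degrees when |30H - 5.5t| = 37 or |30H - 5.5t| = 323.
With H = 10, solve 30 x 10 - 5.5t = +/- target for each target:
  t = (30 x 10 - 37) / 5.5 = 47.82
  t = (30 x 10 + 37) / 5.5 = 61.27 (outside (0, 60))
  t = (30 x 10 - 323) / 5.5 = -4.18 (outside (0, 60))
  t = (30 x 10 + 323) / 5.5 = 113.27 (outside (0, 60))
Valid solutions in (0, 60): {47.82} minutes.
The first occurrence is t = 47.82 minutes.
The hands form a 37-degree angle at 47.82 minutes past 10:00.

Final answer: 47.82 minutes past 10:00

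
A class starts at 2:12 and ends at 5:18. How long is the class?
From 2:12 to 5:18:
(5 x 60 + 18) - (2 x 60 + 12) = 318 - 132 = 186 minutes
= 3 hours and 6 minutes

Final answer: 3 hours and 6 minutes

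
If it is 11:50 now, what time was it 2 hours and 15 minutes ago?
Starting time: 11:50 = 710 total minutes past 12:00
Subtracting: 2 hours and 15 minutes = 135 minutes
710 - 135 = 575 minutes
= 9 hours and 35 minutes past 12:00 = 9:35

Final answer: 9:35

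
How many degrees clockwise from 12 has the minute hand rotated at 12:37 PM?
The minute hand moves 6 degrees per minute.
At 12:37: 37 x 6 = 222 degrees

Final answer: 222 degrees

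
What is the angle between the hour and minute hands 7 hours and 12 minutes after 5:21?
First find the time 7 hours and 12 minutes after 5:21.
Total minutes: 5 x 60 + 21 + 7 x 60 + 12 = 753.
753 mod 720 = 33 minutes = 12:33.
Now compute the angle at 12:33:
Hour hand: 0 x 30 + 33 x 0.5 = 16.5 degrees
Minute hand: 33 x 6 = 198 degrees
Difference: |16.5 - 198| = 181.5 degrees
Smaller angle: 360 - 181.5 = 178.5 degrees

Final answer: 178.5 degrees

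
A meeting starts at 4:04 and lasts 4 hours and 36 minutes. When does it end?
Starting time: 4:04
Adding 36 minutes to 4 minutes: 4 + 36 = 40 minutes
Adding 4 hours: 4 + 4 = 8
Final time: 8:40

Final answer: 8:40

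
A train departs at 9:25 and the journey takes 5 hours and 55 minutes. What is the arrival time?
Starting time: 9:25
Adding 55 minutes to 25 minutes: 25 + 55 = 80 minutes = 1 hour and 20 minutes
Adding 5 hours: 9 + 5 + 1 (carry) = 15 - 12 = 3
Final time: 3:20

Final answer: 3:20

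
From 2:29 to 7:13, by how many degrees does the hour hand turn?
The hour hand moves 0.5 degrees per minute.
Time elapsed: 7:13 - 2:29 = 284 minutes
Angular displacement: 284 x 0.5 = 142 degrees

Final answer: 142 degrees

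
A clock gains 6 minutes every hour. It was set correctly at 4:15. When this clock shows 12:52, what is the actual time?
For every 60 true minutes, the faulty clock advances 66 minutes, so 1 faulty-clock minute corresponds to 60/66 true minutes.
From 4:15 to 12:52 on the faulty dial is 517 minutes.
True elapsed: 517 x 60/66 = 470 minutes = 7 hours and 50 minutes.
True time: 4:15 + 7 hours and 50 minutes = 12:05.

Final answer: 12:05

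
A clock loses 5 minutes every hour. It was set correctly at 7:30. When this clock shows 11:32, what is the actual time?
For every 60 true minutes, the faulty clock advances 55 minutes, so 1 faulty-clock minute corresponds to 60/55 true minutes.
From 7:30 to 11:32 on the faulty dial is 242 minutes.
True elapsed: 242 x 60/55 = 264 minutes = 4 hours and 24 minutes.
True time: 7:30 + 4 hours and 24 minutes = 11:54.

Final answer: 11:54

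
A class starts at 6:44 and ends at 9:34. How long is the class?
From 6:44 to 9:34:
(9 x 60 + 34) - (6 x 60 + 44) = 574 - 404 = 170 minutes
= 2 hours and 50 minutes

Final answer: 2 hours and 50 minutes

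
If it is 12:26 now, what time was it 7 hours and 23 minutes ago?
Starting time: 12:26 = 26 total minutes past 12:00
Subtracting: 7 hours and 23 minutes = 443 minutes
26 - 443 = -417 (negative, add 12 hours = 720) = 303 minutes
= 5 hours and 3 minutes past 12:00 = 5:03

Final answer: 5:03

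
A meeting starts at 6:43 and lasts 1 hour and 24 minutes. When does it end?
Starting time: 6:43
Adding 24 minutes to 43 minutes: 43 + 24 = 67 minutes = 1 hour and 7 minutes
Adding 1 hour: 6 + 1 + 1 (carry) = 8
Final time: 8:07

Final answer: 8:07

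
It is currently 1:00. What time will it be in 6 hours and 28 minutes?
Starting time: 1:00
Adding 28 minutes to 0 minutes: 0 + 28 = 28 minutes
Adding 6 hours: 1 + 6 = 7
Final time: 7:28

Final answer: 7:28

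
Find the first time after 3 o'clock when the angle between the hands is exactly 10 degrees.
At t minutes past 3:00, the hour hand is at 30 x 3 + 0.5t degrees and the minute hand is at 6t degrees.
The smaller angle between them is 10 degrees when |30H - 5.5t| = 10 or |30H - 5.5t| = 350.
With H = 3, solve 30 x 3 - 5.5t = +/- target for each target:
  t = (30 x 3 - 10) / 5.5 = 14.55
  t = (30 x 3 + 10) / 5.5 = 18.18
  t = (30 x 3 - 350) / 5.5 = -47.27 (outside (0, 60))
  t = (30 x 3 + 350) / 5.5 = 80 (outside (0, 60))
Valid solutions in (0, 60): {14.55, 18.18} minutes.
The first occurrence is t = 14.55 minutes.
The hands form a 10-degree angle at 14.55 minutes past 3:00.

Final answer: 14.55 minutes past 3:00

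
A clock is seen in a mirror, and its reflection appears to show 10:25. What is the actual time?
Reflection across the vertical (12-6) axis maps a hand at angle A degrees to (360 - A) degrees, which sends a reading of T minutes past 12:00 to (720 - T) minutes past 12:00.
Mirror reads 10:25 = 625 minutes past 12:00.
Actual time: (720 - 625) mod 720 = 95 minutes = 1:35.

Final answer: 1:35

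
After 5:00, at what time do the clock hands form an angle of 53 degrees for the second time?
At t minutes past 5:00, the hour hand is at 30 x 5 + 0.5t degrees and the minute hand is at 6t degrees.
The smaller angle between them is 53 degrees when |30H - 5.5t| = 53 or |30H - 5.5t| = 307.
With H = 5, solve 30 x 5 - 5.5t = +/- target for each target:
  t = (30 x 5 - 53) / 5.5 = 17.64
  t = (30 x 5 + 53) / 5.5 = 36.91
  t = (30 x 5 - 307) / 5.5 = -28.55 (outside (0, 60))
  t = (30 x 5 + 307) / 5.5 = 83.09 (outside (0, 60))
Valid solutions in (0, 60): {17.64, 36.91} minutes.
The second occurrence is t = 36.91 minutes.
The hands form a 53-degree angle at 36.91 minutes past 5:00.

Final answer: 36.91 minutes past 5:00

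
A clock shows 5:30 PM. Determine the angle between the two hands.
Hour hand position: 5 x 30 + 30 x 0.5 = 165 degrees
Minute hand position: 30 x 6 = 180 degrees
Difference: |165 - 180| = 15 degrees
The angle between the hands is 15 degrees

Final answer: 15 degrees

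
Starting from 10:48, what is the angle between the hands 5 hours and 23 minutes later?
First find the time 5 hours and 23 minutes after 10:48.
Total minutes: 10 x 60 + 48 + 5 x 60 + 23 = 971.
971 mod 720 = 251 minutes = 4:11.
Now compute the angle at 4:11:
Hour hand: 4 x 30 + 11 x 0.5 = 125.5 degrees
Minute hand: 11 x 6 = 66 degrees
Difference: |125.5 - 66| = 59.5 degrees
The angle is 59.5 degrees

Final answer: 59.5 degrees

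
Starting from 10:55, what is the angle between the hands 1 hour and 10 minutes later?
First find the time 1 hour and 10 minutes after 10:55.
Total minutes: 10 x 60 + 55 + 1 x 60 + 10 = 725.
725 mod 720 = 5 minutes = 12:05.
Now compute the angle at 12:05:
Hour hand: 0 x 30 + 5 x 0.5 = 2.5 degrees
Minute hand: 5 x 6 = 30 degrees
Difference: |2.5 - 30| = 27.5 degrees
The angle is 27.5 degrees

Final answer: 27.5 degrees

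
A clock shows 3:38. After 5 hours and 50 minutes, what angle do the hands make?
First find the time 5 hours and 50 minutes after 3:38.
Total minutes: 3 x 60 + 38 + 5 x 60 + 50 = 568.
568 mod 720 = 568 minutes = 9:28.
Now compute the angle at 9:28:
Hour hand: 9 x 30 + 28 x 0.5 = 284 degrees
Minute hand: 28 x 6 = 168 degrees
Difference: |284 - 168| = 116 degrees
The angle is 116 degrees

Final answer: 116 degrees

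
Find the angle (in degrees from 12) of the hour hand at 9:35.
The hour hand moves 30 degrees per hour and 0.5 degrees per minute.
At 9:35: (9) x 30 + 35 x 0.5 = 270 + 17.5 = 287.5 degrees

Final answer: 287.5 degrees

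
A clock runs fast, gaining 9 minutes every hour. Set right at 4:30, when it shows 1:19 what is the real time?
For every 60 true minutes, the faulty clock advances 69 minutes, so 1 faulty-clock minute corresponds to 60/69 true minutes.
From 4:30 to 1:19 on the faulty dial is 529 minutes.
True elapsed: 529 x 60/69 = 460 minutes = 7 hours and 40 minutes.
True time: 4:30 + 7 hours and 40 minutes = 12:10.

Final answer: 12:10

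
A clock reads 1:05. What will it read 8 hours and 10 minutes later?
Starting time: 1:05
Adding 10 minutes to 5 minutes: 5 + 10 = 15 minutes
Adding 8 hours: 1 + 8 = 9
Final time: 9:15

Final answer: 9:15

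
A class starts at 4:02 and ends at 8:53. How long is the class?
From 4:02 to 8:53:
(8 x 60 + 53) - (4 x 60 + 2) = 533 - 242 = 291 minutes
= 4 hours and 51 minutes

Final answer: 4 hours and 51 minutes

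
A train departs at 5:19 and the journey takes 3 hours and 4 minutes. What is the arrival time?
Starting time: 5:19
Adding 4 minutes to 19 minutes: 19 + 4 = 23 minutes
Adding 3 hours: 5 + 3 = 8
Final time: 8:23

Final answer: 8:23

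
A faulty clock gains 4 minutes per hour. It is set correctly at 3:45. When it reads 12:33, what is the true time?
For every 60 true minutes, the faulty clock advances 64 minutes, so 1 faulty-clock minute corresponds to 60/64 true minutes.
From 3:45 to 12:33 on the faulty dial is 528 minutes.
True elapsed: 528 x 60/64 = 495 minutes = 8 hours and 15 minutes.
True time: 3:45 + 8 hours and 15 minutes = 12:00.

Final answer: 12:00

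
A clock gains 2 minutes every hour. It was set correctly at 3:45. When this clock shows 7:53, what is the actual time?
For every 60 true minutes, the faulty clock advances 62 minutes, so 1 faulty-clock minute corresponds to 60/62 true minutes.
From 3:45 to 7:53 on the faulty dial is 248 minutes.
True elapsed: 248 x 60/62 = 240 minutes = 4 hours.
True time: 3:45 + 4 hours = 7:45.

Final answer: 7:45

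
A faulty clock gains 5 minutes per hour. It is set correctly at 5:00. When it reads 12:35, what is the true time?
For every 60 true minutes, the faulty clock advances 65 minutes, so 1 faulty-clock minute corresponds to 60/65 true minutes.
From 5:00 to 12:35 on the faulty dial is 455 minutes.
True elapsed: 455 x 60/65 = 420 minutes = 7 hours.
True time: 5:00 + 7 hours = 12:00.

Final answer: 12:00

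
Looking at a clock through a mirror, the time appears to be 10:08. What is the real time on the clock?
Reflection across the vertical (12-6) axis maps a hand at angle A degrees to (360 - A) degrees, which sends a reading of T minutes past 12:00 to (720 - T) minutes past 12:00.
Mirror reads 10:08 = 608 minutes past 12:00.
Actual time: (720 - 608) mod 720 = 112 minutes = 1:52.

Final answer: 1:52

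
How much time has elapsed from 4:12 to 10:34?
From 4:12 to 10:34:
(10 x 60 + 34) - (4 x 60 + 12) = 634 - 252 = 382 minutes
= 6 hours and 22 minutes

Final answer: 6 hours and 22 minutes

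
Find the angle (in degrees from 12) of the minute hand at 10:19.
The minute hand moves 6 degrees per minute.
At 10:19: 19 x 6 = 114 degrees

Final answer: 114 degrees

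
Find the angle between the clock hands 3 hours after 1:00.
First find the time 3 hours after 1:00.
Total minutes: 1 x 60 + 0 + 3 x 60 + 0 = 240.
240 mod 720 = 240 minutes = 4:00.
Now compute the angle at 4:00:
Hour hand: 4 x 30 + 0 x 0.5 = 120 degrees
Minute hand: 0 x 6 = 0 degrees
Difference: |120 - 0| = 120 degrees
The angle is 120 degrees

Final answer: 120 degrees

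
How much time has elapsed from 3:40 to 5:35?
From 3:40 to 5:35:
(5 x 60 + 35) - (3 x 60 + 40) = 335 - 220 = 115 minutes
= 1 hour and 55 minutes

Final answer: 1 hour and 55 minutes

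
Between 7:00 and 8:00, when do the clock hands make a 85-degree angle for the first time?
At t minutes past 7:00, the hour hand is at 30 x 7 + 0.5t degrees and the minute hand is at 6t degrees.
The smaller angle between them is 85 degrees when |30H - 5.5t| = 85 or |30H - 5.5t| = 275.
With H = 7, solve 30 x 7 - 5.5t = +/- target for each target:
  t = (30 x 7 - 85) / 5.5 = 22.73
  t = (30 x 7 + 85) / 5.5 = 53.64
  t = (30 x 7 - 275) / 5.5 = -11.82 (outside (0, 60))
  t = (30 x 7 + 275) / 5.5 = 88.18 (outside (0, 60))
Valid solutions in (0, 60): {22.73, 53.64} minutes.
The first occurrence is t = 22.73 minutes.
The hands form a 85-degree angle at 22.73 minutes past 7:00.

Final answer: 22.73 minutes past 7:00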